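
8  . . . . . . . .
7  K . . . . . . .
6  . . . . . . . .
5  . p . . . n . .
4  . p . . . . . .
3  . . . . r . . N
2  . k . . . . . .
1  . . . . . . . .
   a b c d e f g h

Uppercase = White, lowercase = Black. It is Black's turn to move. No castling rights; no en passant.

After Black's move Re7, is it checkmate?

no

After Re7: white king on a7; in check: yes, from the black rook on e7.
White has 4 legal replies: Kb8, Ka8, Kb6, Ka6.
In check but a legal move exists → not checkmate.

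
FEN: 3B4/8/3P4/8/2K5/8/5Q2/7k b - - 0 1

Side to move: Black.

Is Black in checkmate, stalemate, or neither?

Black to move; black king on h1.
In check: no.
King squares — g1: attacked by Qf2; g2: attacked by Qf2; h2: attacked by Qf2.
Legal moves for Black: none.
Not in check and no legal moves → stalemate.

stalemate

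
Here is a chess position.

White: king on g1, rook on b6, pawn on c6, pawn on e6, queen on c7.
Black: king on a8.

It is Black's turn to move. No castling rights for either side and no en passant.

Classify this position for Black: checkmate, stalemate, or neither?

stalemate

Black to move; black king on a8.
In check: no.
King squares — a7: attacked by Qc7; b7: attacked by Rb6; b8: attacked by Rb6.
Legal moves for Black: none.
Not in check and no legal moves → stalemate.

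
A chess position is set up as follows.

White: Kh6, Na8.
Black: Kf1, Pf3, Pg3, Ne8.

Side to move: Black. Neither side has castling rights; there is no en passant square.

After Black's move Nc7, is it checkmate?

no

After Nc7: white king on h6; in check: no.
White is not in check, so this cannot be checkmate.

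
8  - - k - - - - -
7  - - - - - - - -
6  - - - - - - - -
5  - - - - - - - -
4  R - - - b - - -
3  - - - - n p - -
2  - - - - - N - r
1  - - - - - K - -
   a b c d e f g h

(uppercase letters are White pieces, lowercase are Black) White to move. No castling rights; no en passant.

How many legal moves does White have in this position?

2

White to move; king on f1.
In check: yes, from the black knight on e3.
Legal moves: Kg1, Ke1.
Count: 2.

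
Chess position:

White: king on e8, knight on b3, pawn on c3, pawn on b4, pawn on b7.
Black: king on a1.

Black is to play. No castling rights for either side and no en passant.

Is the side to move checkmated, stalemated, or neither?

Black to move; black king on a1.
In check: yes, from the white knight on b3.
Legal moves for Black: Kb2, Ka2, Kb1.
Black is in check but has 3 legal moves → neither.

neither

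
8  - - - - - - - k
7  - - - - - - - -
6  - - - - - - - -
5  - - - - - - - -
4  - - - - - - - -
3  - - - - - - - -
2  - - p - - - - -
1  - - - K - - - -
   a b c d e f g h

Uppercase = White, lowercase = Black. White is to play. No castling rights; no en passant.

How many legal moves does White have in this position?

5

White to move; king on d1.
In check: yes, from the black pawn on c2.
Legal moves: Ke2, Kd2, Kxc2, Ke1, Kc1.
Count: 5.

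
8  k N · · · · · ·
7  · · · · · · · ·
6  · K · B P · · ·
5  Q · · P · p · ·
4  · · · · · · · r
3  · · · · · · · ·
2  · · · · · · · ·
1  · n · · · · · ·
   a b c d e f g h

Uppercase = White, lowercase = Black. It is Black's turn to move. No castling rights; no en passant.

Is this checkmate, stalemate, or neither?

checkmate

Black to move; black king on a8.
In check: yes, from the white queen on a5.
King squares — a7: attacked by Qa5; b7: attacked by Kb6; b8: attacked by Bd6.
Legal moves for Black: none.
In check with no legal moves → checkmate.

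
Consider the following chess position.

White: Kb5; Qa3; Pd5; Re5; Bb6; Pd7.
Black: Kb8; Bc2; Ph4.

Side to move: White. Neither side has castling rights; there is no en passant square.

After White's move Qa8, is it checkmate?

After Qa8: black king on b8; in check: yes, from the white queen on a8.
Black has 1 legal reply: Kxa8.
In check but a legal move exists → not checkmate.

no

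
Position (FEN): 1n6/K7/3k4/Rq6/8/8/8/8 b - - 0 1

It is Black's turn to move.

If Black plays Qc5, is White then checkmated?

After Qc5: white king on a7; in check: yes, from the black queen on c5.
White has 4 legal replies: Kxb8, Ka8, Kb7, Rxc5.
In check but a legal move exists → not checkmate.

no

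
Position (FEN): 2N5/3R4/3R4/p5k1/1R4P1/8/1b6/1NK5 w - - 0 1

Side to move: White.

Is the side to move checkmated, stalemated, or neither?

neither

White to move; white king on c1.
In check: yes, from the black bishop on b2.
King squares — b1: own knight; d1: available; b2: available; c2: available; d2: available.
Legal moves for White: Kd2, Kc2, Kxb2, Kd1, Rxb2.
White is in check but has 5 legal moves → neither.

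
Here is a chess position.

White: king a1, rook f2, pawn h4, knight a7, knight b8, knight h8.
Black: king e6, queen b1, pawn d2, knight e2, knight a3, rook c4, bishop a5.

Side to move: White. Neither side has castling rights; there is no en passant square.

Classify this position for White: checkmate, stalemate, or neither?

checkmate

White to move; white king on a1.
In check: yes, from the black queen on b1.
King squares — b1: attacked by Na3; a2: attacked by Qb1; b2: attacked by Qb1.
Legal moves for White: none.
In check with no legal moves → checkmate.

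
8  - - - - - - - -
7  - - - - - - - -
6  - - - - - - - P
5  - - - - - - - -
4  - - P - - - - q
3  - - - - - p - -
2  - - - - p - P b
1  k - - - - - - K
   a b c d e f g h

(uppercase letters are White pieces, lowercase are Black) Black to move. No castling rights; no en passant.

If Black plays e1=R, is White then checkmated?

After e1=R: white king on h1; in check: yes, from the black rook on e1.
King squares — g1: attacked by Re1; g2: own pawn; h2: attacked by Qh4.
White has no legal moves → checkmate.

yes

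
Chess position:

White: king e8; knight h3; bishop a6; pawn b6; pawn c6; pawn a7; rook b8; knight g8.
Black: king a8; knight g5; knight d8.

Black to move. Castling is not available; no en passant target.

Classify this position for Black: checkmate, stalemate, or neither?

checkmate

Black to move; black king on a8.
In check: yes, from the white rook on b8.
King squares — a7: attacked by Pb6; b7: attacked by Ba6; b8: attacked by Pa7.
Legal moves for Black: none.
In check with no legal moves → checkmate.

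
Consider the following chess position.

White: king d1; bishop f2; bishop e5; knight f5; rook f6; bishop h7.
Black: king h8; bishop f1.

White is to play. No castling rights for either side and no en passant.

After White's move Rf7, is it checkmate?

After Rf7: black king on h8; in check: yes, from the white bishop on e5.
King squares — g7: attacked by Be5; h7: attacked by Rf7; g8: attacked by Bh7.
Black has no legal moves → checkmate.

yes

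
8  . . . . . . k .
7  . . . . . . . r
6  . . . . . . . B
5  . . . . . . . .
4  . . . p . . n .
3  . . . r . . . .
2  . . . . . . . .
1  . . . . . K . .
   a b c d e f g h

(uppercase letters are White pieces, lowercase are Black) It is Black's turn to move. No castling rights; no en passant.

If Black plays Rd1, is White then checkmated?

no

After Rd1: white king on f1; in check: yes, from the black rook on d1.
White has 2 legal replies: Kg2, Ke2.
In check but a legal move exists → not checkmate.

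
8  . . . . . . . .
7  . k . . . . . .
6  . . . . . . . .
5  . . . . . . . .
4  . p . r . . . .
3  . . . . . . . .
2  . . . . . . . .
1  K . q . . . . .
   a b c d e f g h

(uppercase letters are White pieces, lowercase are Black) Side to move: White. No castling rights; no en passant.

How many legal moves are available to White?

White to move; king on a1.
In check: yes, from the black queen on c1.
Legal moves: Ka2.
Count: 1.

1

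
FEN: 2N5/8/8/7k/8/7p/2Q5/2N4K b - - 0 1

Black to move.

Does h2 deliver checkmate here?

no

After h2: white king on h1; in check: no.
White is not in check, so this cannot be checkmate.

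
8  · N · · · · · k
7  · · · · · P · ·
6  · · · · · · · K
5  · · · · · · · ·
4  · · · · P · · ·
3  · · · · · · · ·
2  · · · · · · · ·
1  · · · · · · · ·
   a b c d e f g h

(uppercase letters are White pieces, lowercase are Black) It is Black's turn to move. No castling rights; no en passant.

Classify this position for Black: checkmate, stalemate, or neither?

stalemate

Black to move; black king on h8.
In check: no.
King squares — g7: attacked by Kh6; h7: attacked by Kh6; g8: attacked by Pf7.
Legal moves for Black: none.
Not in check and no legal moves → stalemate.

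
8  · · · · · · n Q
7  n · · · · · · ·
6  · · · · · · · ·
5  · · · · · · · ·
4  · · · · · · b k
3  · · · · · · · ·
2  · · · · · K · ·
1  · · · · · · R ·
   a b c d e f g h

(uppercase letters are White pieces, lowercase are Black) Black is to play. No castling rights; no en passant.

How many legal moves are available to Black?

3

Black to move; king on h4.
In check: yes, from the white queen on h8.
Legal moves: Kg5, Nh6, Bh5.
Count: 3.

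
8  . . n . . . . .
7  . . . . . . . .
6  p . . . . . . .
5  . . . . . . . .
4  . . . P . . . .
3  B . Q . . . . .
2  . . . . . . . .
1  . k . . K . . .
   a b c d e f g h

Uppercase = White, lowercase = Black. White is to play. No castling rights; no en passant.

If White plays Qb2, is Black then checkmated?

After Qb2: black king on b1; in check: yes, from the white queen on b2.
King squares — a1: attacked by Qb2; c1: attacked by Qb2; a2: attacked by Qb2; b2: attacked by Ba3; c2: attacked by Qb2.
Black has no legal moves → checkmate.

yes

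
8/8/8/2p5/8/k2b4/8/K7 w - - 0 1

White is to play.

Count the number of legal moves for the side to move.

0

White to move; king on a1.
In check: no.
Legal moves: none.
Count: 0.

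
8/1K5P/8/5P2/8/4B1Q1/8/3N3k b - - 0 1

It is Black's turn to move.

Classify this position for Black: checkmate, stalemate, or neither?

Black to move; black king on h1.
In check: no.
King squares — g1: attacked by Be3; g2: attacked by Qg3; h2: attacked by Qg3.
Legal moves for Black: none.
Not in check and no legal moves → stalemate.

stalemate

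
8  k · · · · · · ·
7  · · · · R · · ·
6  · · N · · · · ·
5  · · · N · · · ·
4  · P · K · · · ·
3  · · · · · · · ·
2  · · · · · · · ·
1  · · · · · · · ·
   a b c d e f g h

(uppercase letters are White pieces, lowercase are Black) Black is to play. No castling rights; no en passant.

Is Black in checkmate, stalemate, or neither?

stalemate

Black to move; black king on a8.
In check: no.
King squares — a7: attacked by Nc6; b7: attacked by Re7; b8: attacked by Nc6.
Legal moves for Black: none.
Not in check and no legal moves → stalemate.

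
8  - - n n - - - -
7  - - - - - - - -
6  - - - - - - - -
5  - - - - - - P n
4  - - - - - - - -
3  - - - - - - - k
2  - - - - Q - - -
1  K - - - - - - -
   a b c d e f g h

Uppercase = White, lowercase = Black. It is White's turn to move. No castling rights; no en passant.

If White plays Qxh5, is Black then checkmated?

After Qxh5: black king on h3; in check: yes, from the white queen on h5.
Black has 2 legal replies: Kg3, Kg2.
In check but a legal move exists → not checkmate.

no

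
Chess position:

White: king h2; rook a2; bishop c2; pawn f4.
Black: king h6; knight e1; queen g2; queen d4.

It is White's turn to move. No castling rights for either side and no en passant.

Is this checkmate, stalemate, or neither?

White to move; white king on h2.
In check: yes, from the black queen on g2.
King squares — g1: attacked by Qg2; h1: attacked by Qg2; g2: attacked by Ne1; g3: attacked by Qg2; h3: attacked by Qg2.
Legal moves for White: none.
In check with no legal moves → checkmate.

checkmate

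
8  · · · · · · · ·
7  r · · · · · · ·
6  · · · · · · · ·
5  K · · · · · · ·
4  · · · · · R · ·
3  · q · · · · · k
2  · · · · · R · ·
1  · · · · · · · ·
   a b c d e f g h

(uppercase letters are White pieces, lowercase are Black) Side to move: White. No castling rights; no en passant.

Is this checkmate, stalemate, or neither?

checkmate

White to move; white king on a5.
In check: yes, from the black rook on a7.
King squares — a4: attacked by Qb3; b4: attacked by Qb3; b5: attacked by Qb3; a6: attacked by Ra7; b6: attacked by Qb3.
Legal moves for White: none.
In check with no legal moves → checkmate.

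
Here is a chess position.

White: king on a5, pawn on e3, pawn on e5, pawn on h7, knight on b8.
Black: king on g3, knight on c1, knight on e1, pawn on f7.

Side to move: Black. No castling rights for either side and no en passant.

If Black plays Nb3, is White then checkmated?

no

After Nb3: white king on a5; in check: yes, from the black knight on b3.
White has 5 legal replies: Kb6, Ka6, Kb5, Kb4, Ka4.
In check but a legal move exists → not checkmate.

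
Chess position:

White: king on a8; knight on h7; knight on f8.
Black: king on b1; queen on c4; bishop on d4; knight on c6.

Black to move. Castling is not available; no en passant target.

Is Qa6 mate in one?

yes

After Qa6: white king on a8; in check: yes, from the black queen on a6.
King squares — a7: attacked by Bd4; b7: attacked by Qa6; b8: attacked by Nc6.
White has no legal moves → checkmate.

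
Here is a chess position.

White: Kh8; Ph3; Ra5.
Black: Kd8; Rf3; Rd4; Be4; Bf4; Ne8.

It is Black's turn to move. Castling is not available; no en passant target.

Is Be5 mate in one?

After Be5: white king on h8; in check: yes, from the black bishop on e5.
White has 2 legal replies: Kg8, Rxe5.
In check but a legal move exists → not checkmate.

no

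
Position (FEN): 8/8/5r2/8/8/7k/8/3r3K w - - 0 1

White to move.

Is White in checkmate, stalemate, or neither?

checkmate

White to move; white king on h1.
In check: yes, from the black rook on d1.
King squares — g1: attacked by Rd1; g2: attacked by Kh3; h2: attacked by Kh3.
Legal moves for White: none.
In check with no legal moves → checkmate.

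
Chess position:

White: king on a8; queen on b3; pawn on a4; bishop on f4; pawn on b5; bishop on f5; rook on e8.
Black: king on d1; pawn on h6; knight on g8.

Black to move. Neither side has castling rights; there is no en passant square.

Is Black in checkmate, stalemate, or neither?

Black to move; black king on d1.
In check: yes, from the white queen on b3.
King squares — c1: attacked by Bf4; e1: attacked by Re8; c2: attacked by Qb3; d2: attacked by Bf4; e2: attacked by Re8.
Legal moves for Black: none.
In check with no legal moves → checkmate.

checkmate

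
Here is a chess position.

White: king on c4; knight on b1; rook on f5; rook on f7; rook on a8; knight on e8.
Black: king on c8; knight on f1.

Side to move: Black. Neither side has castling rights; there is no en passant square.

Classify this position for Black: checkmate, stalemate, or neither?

Black to move; black king on c8.
In check: yes, from the white rook on a8.
King squares — b7: attacked by Rf7; c7: attacked by Rf7; d7: attacked by Rf7; b8: attacked by Ra8; d8: attacked by Ra8.
Legal moves for Black: none.
In check with no legal moves → checkmate.

checkmate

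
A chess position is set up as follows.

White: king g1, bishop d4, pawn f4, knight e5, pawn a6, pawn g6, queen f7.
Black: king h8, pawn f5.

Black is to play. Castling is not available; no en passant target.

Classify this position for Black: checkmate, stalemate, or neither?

Black to move; black king on h8.
In check: no.
King squares — g7: attacked by Qf7; h7: attacked by Pg6; g8: attacked by Qf7.
Legal moves for Black: none.
Not in check and no legal moves → stalemate.

stalemate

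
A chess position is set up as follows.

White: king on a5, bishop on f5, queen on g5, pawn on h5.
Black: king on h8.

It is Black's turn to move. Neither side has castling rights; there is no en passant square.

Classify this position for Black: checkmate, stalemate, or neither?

Black to move; black king on h8.
In check: no.
King squares — g7: attacked by Qg5; h7: attacked by Bf5; g8: attacked by Qg5.
Legal moves for Black: none.
Not in check and no legal moves → stalemate.

stalemate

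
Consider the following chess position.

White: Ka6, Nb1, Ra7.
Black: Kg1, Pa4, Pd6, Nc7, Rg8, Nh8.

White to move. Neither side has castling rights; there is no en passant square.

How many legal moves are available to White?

4

White to move; king on a6.
In check: yes, from the black knight on c7.
Legal moves: Kb7, Kb6, Ka5, Rxc7.
Count: 4.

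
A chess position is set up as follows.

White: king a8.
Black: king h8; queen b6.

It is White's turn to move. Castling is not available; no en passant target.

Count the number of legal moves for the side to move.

White to move; king on a8.
In check: no.
Legal moves: none.
Count: 0.

0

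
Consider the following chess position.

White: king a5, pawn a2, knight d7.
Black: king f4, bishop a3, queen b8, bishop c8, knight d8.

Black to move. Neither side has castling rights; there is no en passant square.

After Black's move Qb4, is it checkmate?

After Qb4: white king on a5; in check: yes, from the black queen on b4.
King squares — a4: attacked by Qb4; b4: attacked by Ba3; b5: attacked by Qb4; a6: attacked by Bc8; b6: attacked by Qb4.
White has no legal moves → checkmate.

yes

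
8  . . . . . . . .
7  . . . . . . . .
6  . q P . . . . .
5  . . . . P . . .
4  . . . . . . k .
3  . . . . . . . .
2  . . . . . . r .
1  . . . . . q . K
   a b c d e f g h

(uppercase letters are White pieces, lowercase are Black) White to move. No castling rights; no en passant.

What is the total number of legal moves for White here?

White to move; king on h1.
In check: yes, from the black queen on f1.
Legal moves: none.
Count: 0.

0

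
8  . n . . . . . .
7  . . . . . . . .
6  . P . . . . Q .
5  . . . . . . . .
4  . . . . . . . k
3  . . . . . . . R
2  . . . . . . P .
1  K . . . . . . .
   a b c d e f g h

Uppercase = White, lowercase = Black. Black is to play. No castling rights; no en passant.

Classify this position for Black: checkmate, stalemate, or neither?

Black to move; black king on h4.
In check: yes, from the white rook on h3.
King squares — g3: attacked by Rh3; h3: attacked by Pg2; g4: attacked by Qg6; g5: attacked by Qg6; h5: attacked by Rh3.
Legal moves for Black: none.
In check with no legal moves → checkmate.

checkmate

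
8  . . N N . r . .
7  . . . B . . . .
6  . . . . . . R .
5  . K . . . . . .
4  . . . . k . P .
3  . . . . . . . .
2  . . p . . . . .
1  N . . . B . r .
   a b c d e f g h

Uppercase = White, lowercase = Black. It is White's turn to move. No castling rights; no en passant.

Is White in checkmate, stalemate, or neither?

neither

White to move; white king on b5.
In check: no.
Legal moves for White include: Nf7, Nb7, Ne6, Nc6, Ne7, Na7, Nd6+, Nb6, Be8, Be6, Bc6+, Bf5+, Rg8, Rg7, Rh6, Rf6, Re6+, Rd6, ... (list truncated; more exist).
White has legal moves and is not in check → neither.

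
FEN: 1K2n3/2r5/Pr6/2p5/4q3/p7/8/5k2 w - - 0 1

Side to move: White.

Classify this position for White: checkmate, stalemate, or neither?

White to move; white king on b8.
In check: yes, from the black rook on b6.
King squares — a7: attacked by Rc7; b7: attacked by Qe4; c7: attacked by Ne8; a8: attacked by Qe4; c8: attacked by Rc7.
Legal moves for White: none.
In check with no legal moves → checkmate.

checkmate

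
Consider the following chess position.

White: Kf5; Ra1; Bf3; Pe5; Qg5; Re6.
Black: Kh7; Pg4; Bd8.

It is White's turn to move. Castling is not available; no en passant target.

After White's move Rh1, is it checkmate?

After Rh1: black king on h7; in check: yes, from the white rook on h1.
King squares — g6: attacked by Kf5; h6: attacked by Rh1; g7: attacked by Qg5; g8: attacked by Qg5; h8: attacked by Rh1.
Black has no legal moves → checkmate.

yes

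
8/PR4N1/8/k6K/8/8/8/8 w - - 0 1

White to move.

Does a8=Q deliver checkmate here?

yes

After a8=Q: black king on a5; in check: yes, from the white queen on a8.
King squares — a4: attacked by Qa8; b4: attacked by Rb7; b5: attacked by Rb7; a6: attacked by Qa8; b6: attacked by Rb7.
Black has no legal moves → checkmate.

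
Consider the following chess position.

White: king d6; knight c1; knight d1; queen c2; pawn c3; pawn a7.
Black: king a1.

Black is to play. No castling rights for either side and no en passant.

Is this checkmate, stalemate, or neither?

Black to move; black king on a1.
In check: no.
King squares — b1: attacked by Qc2; a2: attacked by Nc1; b2: attacked by Nd1.
Legal moves for Black: none.
Not in check and no legal moves → stalemate.

stalemate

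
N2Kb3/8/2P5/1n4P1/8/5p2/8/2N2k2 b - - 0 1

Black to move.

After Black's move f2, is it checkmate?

no

After f2: white king on d8; in check: no.
White is not in check, so this cannot be checkmate.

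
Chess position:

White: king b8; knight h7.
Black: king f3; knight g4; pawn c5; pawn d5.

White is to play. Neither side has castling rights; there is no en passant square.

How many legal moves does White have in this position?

8

White to move; king on b8.
In check: no.
Legal moves: Kc8, Ka8, Kc7, Kb7, Ka7, Nf8, Nf6, Ng5+.
Count: 8.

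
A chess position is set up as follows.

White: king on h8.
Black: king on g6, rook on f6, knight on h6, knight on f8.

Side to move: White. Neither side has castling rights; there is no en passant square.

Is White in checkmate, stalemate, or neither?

White to move; white king on h8.
In check: no.
King squares — g7: attacked by Kg6; h7: attacked by Kg6; g8: attacked by Nh6.
Legal moves for White: none.
Not in check and no legal moves → stalemate.

stalemate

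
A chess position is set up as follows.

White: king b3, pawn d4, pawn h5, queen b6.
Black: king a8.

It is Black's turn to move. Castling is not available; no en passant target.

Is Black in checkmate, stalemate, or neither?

Black to move; black king on a8.
In check: no.
King squares — a7: attacked by Qb6; b7: attacked by Qb6; b8: attacked by Qb6.
Legal moves for Black: none.
Not in check and no legal moves → stalemate.

stalemate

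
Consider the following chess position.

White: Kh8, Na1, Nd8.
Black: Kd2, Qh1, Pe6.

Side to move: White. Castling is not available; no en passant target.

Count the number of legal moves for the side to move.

2

White to move; king on h8.
In check: yes, from the black queen on h1.
Legal moves: Kg8, Kg7.
Count: 2.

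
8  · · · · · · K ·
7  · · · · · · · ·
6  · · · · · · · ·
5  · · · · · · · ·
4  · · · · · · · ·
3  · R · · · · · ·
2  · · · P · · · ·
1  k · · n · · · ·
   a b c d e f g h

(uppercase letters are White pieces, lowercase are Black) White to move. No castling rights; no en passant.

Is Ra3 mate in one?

no

After Ra3: black king on a1; in check: yes, from the white rook on a3.
Black has 2 legal replies: Kb2, Kb1.
In check but a legal move exists → not checkmate.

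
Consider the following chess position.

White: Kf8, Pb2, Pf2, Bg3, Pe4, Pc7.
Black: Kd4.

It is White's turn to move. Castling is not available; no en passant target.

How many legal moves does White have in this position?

White to move; king on f8.
In check: no.
Legal moves: Kg8, Ke8, Kg7, Kf7, Ke7, Bd6, Be5+, Bh4, Bf4, Bh2, c8=Q, c8=R, c8=B, c8=N, e5, f3, b3, f4, b4.
Count: 19.

19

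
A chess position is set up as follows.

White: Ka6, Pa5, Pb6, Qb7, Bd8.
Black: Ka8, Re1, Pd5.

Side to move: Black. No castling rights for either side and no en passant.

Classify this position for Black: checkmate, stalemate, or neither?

Black to move; black king on a8.
In check: yes, from the white queen on b7.
King squares — a7: attacked by Ka6; b7: attacked by Ka6; b8: attacked by Qb7.
Legal moves for Black: none.
In check with no legal moves → checkmate.

checkmate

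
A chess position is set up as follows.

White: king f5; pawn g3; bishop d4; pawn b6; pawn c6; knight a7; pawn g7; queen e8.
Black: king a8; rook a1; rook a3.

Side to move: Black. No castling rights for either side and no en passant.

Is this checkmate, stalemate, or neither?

checkmate

Black to move; black king on a8.
In check: yes, from the white queen on e8.
King squares — a7: attacked by Pb6; b7: attacked by Pc6; b8: attacked by Qe8.
Legal moves for Black: none.
In check with no legal moves → checkmate.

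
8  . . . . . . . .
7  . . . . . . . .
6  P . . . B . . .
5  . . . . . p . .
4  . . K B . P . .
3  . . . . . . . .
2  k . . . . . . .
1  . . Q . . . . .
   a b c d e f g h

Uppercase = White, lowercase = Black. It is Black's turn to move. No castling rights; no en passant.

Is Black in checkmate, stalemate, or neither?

Black to move; black king on a2.
In check: no.
King squares — a1: attacked by Qc1; b1: attacked by Qc1; b2: attacked by Qc1; a3: attacked by Qc1; b3: attacked by Kc4.
Legal moves for Black: none.
Not in check and no legal moves → stalemate.

stalemate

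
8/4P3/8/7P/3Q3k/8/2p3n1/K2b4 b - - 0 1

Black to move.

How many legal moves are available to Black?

6

Black to move; king on h4.
In check: yes, from the white queen on d4.
Legal moves: Kxh5, Kg5, Kh3, Kg3, Nf4, Bg4.
Count: 6.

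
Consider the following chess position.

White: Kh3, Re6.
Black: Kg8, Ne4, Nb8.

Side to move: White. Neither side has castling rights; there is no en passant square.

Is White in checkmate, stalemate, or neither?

neither

White to move; white king on h3.
In check: no.
Legal moves for White: Re8+, Re7, Rh6, Rg6+, Rf6, Rd6, Rc6, Rb6, Ra6, Re5, Rxe4, Kh4, Kg4, Kh2, Kg2.
White has 15 legal moves and is not in check → neither.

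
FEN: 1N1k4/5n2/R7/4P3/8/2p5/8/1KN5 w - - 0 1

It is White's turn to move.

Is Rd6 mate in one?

no

After Rd6: black king on d8; in check: yes, from the white rook on d6.
Black has 5 legal replies: Ke8, Kc8, Ke7, Kc7, Nxd6.
In check but a legal move exists → not checkmate.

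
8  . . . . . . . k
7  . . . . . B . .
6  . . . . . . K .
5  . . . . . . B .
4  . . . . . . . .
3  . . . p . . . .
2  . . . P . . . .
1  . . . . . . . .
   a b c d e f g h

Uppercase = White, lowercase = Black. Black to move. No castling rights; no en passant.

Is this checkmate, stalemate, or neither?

stalemate

Black to move; black king on h8.
In check: no.
King squares — g7: attacked by Kg6; h7: attacked by Kg6; g8: attacked by Bf7.
Legal moves for Black: none.
Not in check and no legal moves → stalemate.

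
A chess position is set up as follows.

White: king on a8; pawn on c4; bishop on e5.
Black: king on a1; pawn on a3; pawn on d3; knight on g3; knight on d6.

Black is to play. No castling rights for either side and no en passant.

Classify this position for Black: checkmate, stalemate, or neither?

neither

Black to move; black king on a1.
In check: yes, from the white bishop on e5.
King squares — b1: available; a2: available; b2: attacked by Be5.
Legal moves for Black: Ka2, Kb1.
Black is in check but has 2 legal moves → neither.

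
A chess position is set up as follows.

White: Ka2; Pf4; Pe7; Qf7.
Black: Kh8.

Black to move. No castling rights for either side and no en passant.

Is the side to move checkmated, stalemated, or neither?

stalemate

Black to move; black king on h8.
In check: no.
King squares — g7: attacked by Qf7; h7: attacked by Qf7; g8: attacked by Qf7.
Legal moves for Black: none.
Not in check and no legal moves → stalemate.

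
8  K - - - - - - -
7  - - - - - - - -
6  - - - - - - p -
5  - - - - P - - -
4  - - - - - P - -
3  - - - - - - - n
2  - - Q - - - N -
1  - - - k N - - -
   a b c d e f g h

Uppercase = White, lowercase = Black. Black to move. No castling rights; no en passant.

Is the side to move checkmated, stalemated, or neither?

checkmate

Black to move; black king on d1.
In check: yes, from the white queen on c2.
King squares — c1: attacked by Qc2; e1: attacked by Ng2; c2: attacked by Ne1; d2: attacked by Qc2; e2: attacked by Qc2.
Legal moves for Black: none.
In check with no legal moves → checkmate.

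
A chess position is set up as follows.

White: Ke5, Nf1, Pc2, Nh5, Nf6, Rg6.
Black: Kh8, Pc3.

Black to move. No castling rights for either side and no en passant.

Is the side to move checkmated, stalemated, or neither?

stalemate

Black to move; black king on h8.
In check: no.
King squares — g7: attacked by Nh5; h7: attacked by Nf6; g8: attacked by Nf6.
Legal moves for Black: none.
Not in check and no legal moves → stalemate.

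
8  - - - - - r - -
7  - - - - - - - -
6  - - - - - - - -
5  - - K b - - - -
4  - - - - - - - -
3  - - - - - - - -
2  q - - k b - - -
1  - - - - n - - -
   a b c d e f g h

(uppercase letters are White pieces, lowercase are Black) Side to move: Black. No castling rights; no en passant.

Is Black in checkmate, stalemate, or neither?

neither

Black to move; black king on d2.
In check: no.
Legal moves for Black include: Rh8, Rg8, Re8, Rd8, Rc8+, Rb8, Ra8, Rf7, Rf6, Rf5, Rf4, Rf3, Rf2, Rf1, Bg8, Ba8, Bf7, Bb7, ... (list truncated; more exist).
Black has legal moves and is not in check → neither.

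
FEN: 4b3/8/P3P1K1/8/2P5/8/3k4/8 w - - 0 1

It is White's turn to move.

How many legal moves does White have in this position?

White to move; king on g6.
In check: yes, from the black bishop on e8.
Legal moves: Kh7, Kg7, Kh6, Kf6, Kg5, Kf5.
Count: 6.

6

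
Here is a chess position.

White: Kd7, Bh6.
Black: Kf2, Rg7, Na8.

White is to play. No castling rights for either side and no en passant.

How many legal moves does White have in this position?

7

White to move; king on d7.
In check: yes, from the black rook on g7.
Legal moves: Ke8, Kd8, Kc8, Ke6, Kd6, Kc6, Bxg7.
Count: 7.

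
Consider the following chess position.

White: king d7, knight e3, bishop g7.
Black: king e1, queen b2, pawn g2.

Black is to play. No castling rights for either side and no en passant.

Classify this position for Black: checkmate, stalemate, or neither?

neither

Black to move; black king on e1.
In check: no.
Legal moves for Black include: Qb8, Qxg7+, Qb7+, Qf6, Qb6, Qe5, Qb5+, Qd4+, Qb4, Qc3, Qb3, Qa3, Qf2, Qe2, Qd2+, Qc2, Qa2, Qc1, ... (list truncated; more exist).
Black has legal moves and is not in check → neither.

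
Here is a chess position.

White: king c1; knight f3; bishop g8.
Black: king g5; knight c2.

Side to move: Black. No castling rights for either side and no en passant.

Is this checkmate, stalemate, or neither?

Black to move; black king on g5.
In check: yes, from the white knight on f3.
King squares — f4: available; g4: available; h4: attacked by Nf3; f5: available; h5: available; f6: available; g6: available; h6: available.
Legal moves for Black: Kh6, Kg6, Kf6, Kh5, Kf5, Kg4, Kf4.
Black is in check but has 7 legal moves → neither.

neither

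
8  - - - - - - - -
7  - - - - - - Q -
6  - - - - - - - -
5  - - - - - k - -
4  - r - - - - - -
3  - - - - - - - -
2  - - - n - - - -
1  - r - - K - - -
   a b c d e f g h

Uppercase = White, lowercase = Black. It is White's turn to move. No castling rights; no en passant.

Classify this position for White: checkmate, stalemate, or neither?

White to move; white king on e1.
In check: yes, from the black rook on b1.
Legal moves for White: Kf2, Ke2, Kxd2.
White is in check but has 3 legal moves → neither.

neither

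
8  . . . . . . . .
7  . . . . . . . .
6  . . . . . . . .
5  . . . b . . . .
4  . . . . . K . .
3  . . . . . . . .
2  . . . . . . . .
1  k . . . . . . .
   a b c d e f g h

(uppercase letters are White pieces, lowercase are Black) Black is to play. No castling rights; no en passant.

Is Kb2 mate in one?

After Kb2: white king on f4; in check: no.
White is not in check, so this cannot be checkmate.

no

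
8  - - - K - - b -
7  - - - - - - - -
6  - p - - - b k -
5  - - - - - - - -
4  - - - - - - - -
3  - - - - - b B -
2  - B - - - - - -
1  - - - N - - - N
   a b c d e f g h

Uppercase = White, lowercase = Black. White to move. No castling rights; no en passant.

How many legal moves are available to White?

5

White to move; king on d8.
In check: yes, from the black bishop on f6.
Legal moves: Ke8, Kc8, Kd7, Kc7, Bxf6.
Count: 5.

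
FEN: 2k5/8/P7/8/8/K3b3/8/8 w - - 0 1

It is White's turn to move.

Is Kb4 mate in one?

no

After Kb4: black king on c8; in check: no.
Black is not in check, so this cannot be checkmate.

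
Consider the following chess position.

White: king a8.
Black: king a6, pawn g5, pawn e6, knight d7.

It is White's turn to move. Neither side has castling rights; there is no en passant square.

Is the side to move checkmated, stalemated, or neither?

White to move; white king on a8.
In check: no.
King squares — a7: attacked by Ka6; b7: attacked by Ka6; b8: attacked by Nd7.
Legal moves for White: none.
Not in check and no legal moves → stalemate.

stalemate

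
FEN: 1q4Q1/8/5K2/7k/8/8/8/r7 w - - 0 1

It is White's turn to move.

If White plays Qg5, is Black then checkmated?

yes

After Qg5: black king on h5; in check: yes, from the white queen on g5.
King squares — g4: attacked by Qg5; h4: attacked by Qg5; g5: attacked by Kf6; g6: attacked by Qg5; h6: attacked by Qg5.
Black has no legal moves → checkmate.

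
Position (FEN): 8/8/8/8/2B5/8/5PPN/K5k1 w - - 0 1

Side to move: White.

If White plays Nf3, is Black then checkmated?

no

After Nf3: black king on g1; in check: yes, from the white knight on f3.
Black has 3 legal replies: Kxg2, Kxf2, Kh1.
In check but a legal move exists → not checkmate.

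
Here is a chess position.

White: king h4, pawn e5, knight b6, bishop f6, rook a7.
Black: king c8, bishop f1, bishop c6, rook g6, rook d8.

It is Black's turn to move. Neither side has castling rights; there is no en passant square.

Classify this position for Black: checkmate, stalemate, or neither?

neither

Black to move; black king on c8.
In check: yes, from the white knight on b6.
King squares — b7: attacked by Ra7; c7: attacked by Ra7; d7: attacked by Nb6; b8: available; d8: own rook.
Legal moves for Black: Kb8.
Black is in check but has 1 legal move → neither.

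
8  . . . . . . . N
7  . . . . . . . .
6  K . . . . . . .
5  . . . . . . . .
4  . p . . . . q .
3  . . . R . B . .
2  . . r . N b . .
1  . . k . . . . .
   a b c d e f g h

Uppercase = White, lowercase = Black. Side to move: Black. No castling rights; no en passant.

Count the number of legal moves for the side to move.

3

Black to move; king on c1.
In check: yes, from the white knight on e2.
Legal moves: Kb2, Kb1, Rxe2.
Count: 3.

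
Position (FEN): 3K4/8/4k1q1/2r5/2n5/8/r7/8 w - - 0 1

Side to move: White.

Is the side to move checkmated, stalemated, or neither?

White to move; white king on d8.
In check: no.
King squares — c7: attacked by Rc5; d7: attacked by Ke6; e7: attacked by Ke6; c8: attacked by Rc5; e8: attacked by Qg6.
Legal moves for White: none.
Not in check and no legal moves → stalemate.

stalemate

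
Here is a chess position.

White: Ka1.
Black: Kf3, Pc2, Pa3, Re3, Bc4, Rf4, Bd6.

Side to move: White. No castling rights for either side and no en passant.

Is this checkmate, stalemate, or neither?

stalemate

White to move; white king on a1.
In check: no.
King squares — b1: attacked by Pc2; a2: attacked by Bc4; b2: attacked by Pa3.
Legal moves for White: none.
Not in check and no legal moves → stalemate.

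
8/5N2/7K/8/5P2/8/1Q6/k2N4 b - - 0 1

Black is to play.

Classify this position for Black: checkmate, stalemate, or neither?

Black to move; black king on a1.
In check: yes, from the white queen on b2.
King squares — b1: attacked by Qb2; a2: attacked by Qb2; b2: attacked by Nd1.
Legal moves for Black: none.
In check with no legal moves → checkmate.

checkmate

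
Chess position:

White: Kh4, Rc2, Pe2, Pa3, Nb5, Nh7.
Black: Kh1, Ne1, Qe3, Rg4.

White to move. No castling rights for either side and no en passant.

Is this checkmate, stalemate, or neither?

White to move; white king on h4.
In check: yes, from the black rook on g4.
Legal moves for White: Kh5, Kxg4.
White is in check but has 2 legal moves → neither.

neither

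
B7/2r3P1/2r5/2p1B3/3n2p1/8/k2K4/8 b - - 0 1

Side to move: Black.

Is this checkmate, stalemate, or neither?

neither

Black to move; black king on a2.
In check: no.
Legal moves for Black include: Rc8, Rxg7, Rf7, Re7, Rd7, Rb7, Ra7, Rh6, Rg6, Rf6, Re6, Rd6, Rb6, Ra6, Ne6, Nf5, Nb5, Nf3+, ... (list truncated; more exist).
Black has legal moves and is not in check → neither.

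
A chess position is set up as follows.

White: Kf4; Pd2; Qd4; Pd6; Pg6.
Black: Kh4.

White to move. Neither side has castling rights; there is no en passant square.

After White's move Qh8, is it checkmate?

yes

After Qh8: black king on h4; in check: yes, from the white queen on h8.
King squares — g3: attacked by Kf4; h3: attacked by Qh8; g4: attacked by Kf4; g5: attacked by Kf4; h5: attacked by Qh8.
Black has no legal moves → checkmate.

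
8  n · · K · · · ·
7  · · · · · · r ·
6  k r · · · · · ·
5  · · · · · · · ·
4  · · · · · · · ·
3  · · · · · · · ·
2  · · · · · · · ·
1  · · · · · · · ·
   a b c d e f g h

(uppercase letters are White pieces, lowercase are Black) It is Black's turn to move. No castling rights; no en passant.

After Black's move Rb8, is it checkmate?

yes

After Rb8: white king on d8; in check: yes, from the black rook on b8.
King squares — c7: attacked by Rg7; d7: attacked by Rg7; e7: attacked by Rg7; c8: attacked by Rb8; e8: attacked by Rb8.
White has no legal moves → checkmate.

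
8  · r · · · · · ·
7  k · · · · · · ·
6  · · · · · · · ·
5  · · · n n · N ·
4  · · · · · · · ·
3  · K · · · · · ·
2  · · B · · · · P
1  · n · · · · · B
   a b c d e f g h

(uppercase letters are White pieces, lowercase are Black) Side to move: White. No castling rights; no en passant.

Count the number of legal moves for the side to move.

2

White to move; king on b3.
In check: yes, from the black rook on b8.
Legal moves: Ka4, Ka2.
Count: 2.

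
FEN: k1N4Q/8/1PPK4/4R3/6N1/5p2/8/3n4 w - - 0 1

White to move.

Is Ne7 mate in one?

yes

After Ne7: black king on a8; in check: yes, from the white queen on h8.
King squares — a7: attacked by Pb6; b7: attacked by Pc6; b8: attacked by Qh8.
Black has no legal moves → checkmate.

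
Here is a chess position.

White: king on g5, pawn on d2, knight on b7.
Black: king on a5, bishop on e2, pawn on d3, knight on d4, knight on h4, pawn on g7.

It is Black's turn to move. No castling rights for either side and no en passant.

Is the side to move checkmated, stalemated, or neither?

neither

Black to move; black king on a5.
In check: yes, from the white knight on b7.
Legal moves for Black: Kb6, Ka6, Kb5, Kb4, Ka4.
Black is in check but has 5 legal moves → neither.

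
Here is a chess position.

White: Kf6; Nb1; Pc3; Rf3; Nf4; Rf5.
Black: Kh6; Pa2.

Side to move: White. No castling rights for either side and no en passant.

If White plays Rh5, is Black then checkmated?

yes

After Rh5: black king on h6; in check: yes, from the white rook on h5.
King squares — g5: attacked by Rh5; h5: attacked by Nf4; g6: attacked by Nf4; g7: attacked by Kf6; h7: attacked by Rh5.
Black has no legal moves → checkmate.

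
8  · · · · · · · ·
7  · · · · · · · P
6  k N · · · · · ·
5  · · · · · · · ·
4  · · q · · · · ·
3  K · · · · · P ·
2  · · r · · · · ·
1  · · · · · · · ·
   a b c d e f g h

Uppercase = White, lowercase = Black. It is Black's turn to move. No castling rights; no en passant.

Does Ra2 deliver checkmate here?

yes

After Ra2: white king on a3; in check: yes, from the black rook on a2.
King squares — a2: attacked by Qc4; b2: attacked by Ra2; b3: attacked by Qc4; a4: attacked by Ra2; b4: attacked by Qc4.
White has no legal moves → checkmate.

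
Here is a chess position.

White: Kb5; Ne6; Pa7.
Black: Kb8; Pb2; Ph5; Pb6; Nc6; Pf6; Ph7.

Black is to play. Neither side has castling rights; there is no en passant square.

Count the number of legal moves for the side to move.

5

Black to move; king on b8.
In check: yes, from the white pawn on a7.
Legal moves: Kc8, Ka8, Kb7, Kxa7, Nxa7+.
Count: 5.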